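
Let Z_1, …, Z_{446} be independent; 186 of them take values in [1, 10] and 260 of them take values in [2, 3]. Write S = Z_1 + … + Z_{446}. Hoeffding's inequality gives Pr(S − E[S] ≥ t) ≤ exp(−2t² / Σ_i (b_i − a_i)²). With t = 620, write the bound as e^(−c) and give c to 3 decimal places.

Σ(b_i − a_i)² = 186·9² + 260·1² = 15326.
c = 2t² / 15326 = 2·620² / 15326 = 50.1631.

50.163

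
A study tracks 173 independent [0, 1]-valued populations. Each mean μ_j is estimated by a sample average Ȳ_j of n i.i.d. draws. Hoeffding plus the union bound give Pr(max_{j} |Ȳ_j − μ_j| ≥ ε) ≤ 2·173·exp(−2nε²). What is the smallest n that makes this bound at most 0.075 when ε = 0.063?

Need 2·173·exp(−2nε²) ≤ 0.075, i.e. exp(−2nε²) ≤ 0.075/346.
So 2nε² ≥ ln(346/0.075) = 8.436706.
Hence n ≥ 8.436706/(2·0.063²) = 1062.825.
The smallest integer n is 1063.

1063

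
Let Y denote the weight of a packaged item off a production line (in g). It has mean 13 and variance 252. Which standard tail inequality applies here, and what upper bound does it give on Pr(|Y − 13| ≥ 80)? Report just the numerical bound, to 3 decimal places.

0.039

Mean and variance are known, so Chebyshev's inequality applies.
Chebyshev: Pr(|Y − μ| ≥ t) ≤ Var(Y)/t².
Bound = 252 / 6400 = 0.0394.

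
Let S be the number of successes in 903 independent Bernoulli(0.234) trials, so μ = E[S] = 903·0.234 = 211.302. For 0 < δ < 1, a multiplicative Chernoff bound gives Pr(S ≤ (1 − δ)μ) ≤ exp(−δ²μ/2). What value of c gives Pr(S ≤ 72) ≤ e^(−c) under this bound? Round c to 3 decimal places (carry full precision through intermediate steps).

45.918

Write 72 = (1 − δ)μ, so δ = 1 − 72/211.302 = 0.6592555…
Then the exponent is δ²μ/2 = (μ − 72)²/(2μ) = 45.917803.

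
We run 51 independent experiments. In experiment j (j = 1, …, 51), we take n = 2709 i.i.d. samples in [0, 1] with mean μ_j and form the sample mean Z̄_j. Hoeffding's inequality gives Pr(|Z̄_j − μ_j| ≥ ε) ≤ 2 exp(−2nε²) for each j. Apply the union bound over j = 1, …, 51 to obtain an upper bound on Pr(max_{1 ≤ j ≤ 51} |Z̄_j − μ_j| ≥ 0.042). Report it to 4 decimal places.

0.0072

Per-experiment Hoeffding bound: 2·exp(−2·2709·0.042²) = 2·exp(−9.55735) = 0.00014136.
Union bound over 51 events: 51·0.00014136 = 0.00721.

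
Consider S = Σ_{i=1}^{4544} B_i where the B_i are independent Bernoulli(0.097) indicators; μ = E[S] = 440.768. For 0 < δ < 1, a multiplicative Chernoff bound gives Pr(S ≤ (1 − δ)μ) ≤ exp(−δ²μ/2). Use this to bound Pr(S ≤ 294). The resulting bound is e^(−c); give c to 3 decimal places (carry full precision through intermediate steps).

Write 294 = (1 − δ)μ, so δ = 1 − 294/440.768 = 0.3329824…
Then the exponent is δ²μ/2 = (μ − 294)²/(2μ) = 24.435583.

24.436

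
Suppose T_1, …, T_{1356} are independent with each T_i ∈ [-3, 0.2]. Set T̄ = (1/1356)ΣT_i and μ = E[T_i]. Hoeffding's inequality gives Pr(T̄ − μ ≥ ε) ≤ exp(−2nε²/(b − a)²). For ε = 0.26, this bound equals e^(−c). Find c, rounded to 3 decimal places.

17.903

c = 2nε²/(b − a)² = 2·1356·0.26² / 3.2² = 17.9034.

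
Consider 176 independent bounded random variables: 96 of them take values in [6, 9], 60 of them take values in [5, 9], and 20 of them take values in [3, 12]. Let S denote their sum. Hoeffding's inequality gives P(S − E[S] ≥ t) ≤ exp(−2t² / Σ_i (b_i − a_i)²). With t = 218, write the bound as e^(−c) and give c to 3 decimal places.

27.598

Σ(b_i − a_i)² = 96·3² + 60·4² + 20·9² = 3444.
c = 2t² / 3444 = 2·218² / 3444 = 27.5981.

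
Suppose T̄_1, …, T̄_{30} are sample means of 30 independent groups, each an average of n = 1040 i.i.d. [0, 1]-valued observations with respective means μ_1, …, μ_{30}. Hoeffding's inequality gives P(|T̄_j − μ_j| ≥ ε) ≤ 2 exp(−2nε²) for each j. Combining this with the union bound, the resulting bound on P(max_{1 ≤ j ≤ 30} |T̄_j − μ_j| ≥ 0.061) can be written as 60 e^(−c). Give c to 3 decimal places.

Union bound over the 30 events: P(max_{1 ≤ j ≤ 30} |T̄_j − μ_j| ≥ 0.061) ≤ 30·2·exp(−2nε²) = 60 exp(−2·1040·0.061²).
So c = 2·1040·0.061² = 7.7397.

7.740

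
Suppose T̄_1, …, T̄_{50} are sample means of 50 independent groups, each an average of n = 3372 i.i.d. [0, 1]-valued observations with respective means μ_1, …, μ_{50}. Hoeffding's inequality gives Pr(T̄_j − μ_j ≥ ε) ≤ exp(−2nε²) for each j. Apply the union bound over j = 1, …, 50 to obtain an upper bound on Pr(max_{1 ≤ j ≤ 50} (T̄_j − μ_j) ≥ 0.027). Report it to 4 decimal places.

0.3663

Per-experiment Hoeffding bound: exp(−2·3372·0.027²) = exp(−4.91638) = 0.0073256.
Union bound over 50 events: 50·0.0073256 = 0.36628.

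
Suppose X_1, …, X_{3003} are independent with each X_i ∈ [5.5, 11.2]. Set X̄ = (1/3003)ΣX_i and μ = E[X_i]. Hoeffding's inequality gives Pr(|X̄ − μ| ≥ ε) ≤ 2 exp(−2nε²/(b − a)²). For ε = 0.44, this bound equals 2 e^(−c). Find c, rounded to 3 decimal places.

35.788

c = 2nε²/(b − a)² = 2·3003·0.44² / 5.7² = 35.7883.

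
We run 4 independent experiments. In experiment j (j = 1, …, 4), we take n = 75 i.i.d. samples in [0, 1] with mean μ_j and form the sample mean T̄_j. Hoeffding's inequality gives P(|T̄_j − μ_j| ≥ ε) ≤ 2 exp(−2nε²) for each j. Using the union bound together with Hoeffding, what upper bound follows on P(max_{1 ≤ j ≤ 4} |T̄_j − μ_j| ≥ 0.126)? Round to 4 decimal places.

Per-experiment Hoeffding bound: 2·exp(−2·75·0.126²) = 2·exp(−2.38140) = 0.18484.
Union bound over 4 events: 4·0.18484 = 0.73937.

0.7394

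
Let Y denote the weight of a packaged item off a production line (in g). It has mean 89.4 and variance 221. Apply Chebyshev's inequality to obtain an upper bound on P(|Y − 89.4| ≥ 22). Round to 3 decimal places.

Chebyshev: P(|Y − μ| ≥ t) ≤ Var(Y)/t².
Bound = 221 / 484 = 0.4566.

0.457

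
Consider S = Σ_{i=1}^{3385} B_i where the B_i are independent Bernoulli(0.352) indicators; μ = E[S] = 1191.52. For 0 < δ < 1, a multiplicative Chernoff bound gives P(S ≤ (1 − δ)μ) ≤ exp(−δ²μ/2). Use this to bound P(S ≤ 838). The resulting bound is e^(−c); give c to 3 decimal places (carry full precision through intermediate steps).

Write 838 = (1 − δ)μ, so δ = 1 − 838/1191.52 = 0.2966967…
Then the exponent is δ²μ/2 = (μ − 838)²/(2μ) = 52.444101.

52.444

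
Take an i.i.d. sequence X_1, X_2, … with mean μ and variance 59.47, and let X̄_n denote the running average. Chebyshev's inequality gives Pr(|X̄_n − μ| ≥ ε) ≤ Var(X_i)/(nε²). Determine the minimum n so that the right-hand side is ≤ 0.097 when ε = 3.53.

50

Require 59.47/(n·3.53²) ≤ 0.097, i.e. n ≥ 59.47/(0.097·3.53²) = 49.201.
The smallest integer n is 50.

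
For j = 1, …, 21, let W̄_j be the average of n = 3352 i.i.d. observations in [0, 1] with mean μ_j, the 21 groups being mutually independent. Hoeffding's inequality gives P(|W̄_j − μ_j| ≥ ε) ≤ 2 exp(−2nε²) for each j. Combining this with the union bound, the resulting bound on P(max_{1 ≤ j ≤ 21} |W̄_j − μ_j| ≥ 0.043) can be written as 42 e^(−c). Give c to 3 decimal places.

12.396

Union bound over the 21 events: P(max_{1 ≤ j ≤ 21} |W̄_j − μ_j| ≥ 0.043) ≤ 21·2·exp(−2nε²) = 42 exp(−2·3352·0.043²).
So c = 2·3352·0.043² = 12.3957.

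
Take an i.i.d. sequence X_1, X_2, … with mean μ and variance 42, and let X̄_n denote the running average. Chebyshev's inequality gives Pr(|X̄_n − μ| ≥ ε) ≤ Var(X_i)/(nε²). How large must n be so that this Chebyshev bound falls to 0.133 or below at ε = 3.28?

30

Require 42/(n·3.28²) ≤ 0.133, i.e. n ≥ 42/(0.133·3.28²) = 29.353.
The smallest integer n is 30.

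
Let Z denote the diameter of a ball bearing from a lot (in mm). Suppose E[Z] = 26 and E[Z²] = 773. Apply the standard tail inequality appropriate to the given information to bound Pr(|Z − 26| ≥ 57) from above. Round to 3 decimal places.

0.030

The first two moments determine the variance, so Chebyshev's inequality is the sharpest standard bound available.
Var(Z) = E[Z²] − (E[Z])² = 773 − 676 = 97.
Chebyshev's inequality: Pr(|Z − μ| ≥ t) ≤ Var(Z)/t² = 97/3249 = 0.0299.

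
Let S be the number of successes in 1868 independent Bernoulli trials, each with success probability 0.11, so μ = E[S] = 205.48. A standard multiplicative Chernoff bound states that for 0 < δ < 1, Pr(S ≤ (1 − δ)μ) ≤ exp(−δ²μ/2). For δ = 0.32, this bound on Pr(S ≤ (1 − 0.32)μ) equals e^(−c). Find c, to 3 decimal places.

10.521

c = δ²μ/2 = 0.32²·205.48/2 = 10.5206.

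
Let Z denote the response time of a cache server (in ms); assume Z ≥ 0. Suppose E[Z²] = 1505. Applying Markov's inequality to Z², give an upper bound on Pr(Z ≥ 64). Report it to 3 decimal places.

0.367

Since Z ≥ 0, the event {Z ≥ 64} is the same as {Z² ≥ 4096}.
Markov's inequality applied to Z² gives Pr(Z² ≥ 4096) ≤ E[Z²]/4096 = 1505/4096 = 0.3674.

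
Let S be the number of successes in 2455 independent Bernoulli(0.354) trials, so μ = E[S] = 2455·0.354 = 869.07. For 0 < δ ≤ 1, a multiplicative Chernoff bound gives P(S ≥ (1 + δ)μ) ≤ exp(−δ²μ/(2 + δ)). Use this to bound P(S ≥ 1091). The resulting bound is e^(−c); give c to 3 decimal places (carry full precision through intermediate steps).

25.128

Write 1091 = (1 + δ)μ, so δ = 1091/869.07 − 1 = 0.2553649…
Then the exponent is δ²μ/(2 + δ) = (1091 − μ)² / (μ·(2 + δ)) = 25.128146.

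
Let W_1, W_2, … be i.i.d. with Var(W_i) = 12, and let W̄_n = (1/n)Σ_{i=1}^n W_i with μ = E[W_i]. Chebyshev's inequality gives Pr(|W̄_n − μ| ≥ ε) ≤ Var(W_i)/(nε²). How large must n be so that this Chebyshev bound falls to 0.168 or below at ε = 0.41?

425

Require 12/(n·0.41²) ≤ 0.168, i.e. n ≥ 12/(0.168·0.41²) = 424.917.
The smallest integer n is 425.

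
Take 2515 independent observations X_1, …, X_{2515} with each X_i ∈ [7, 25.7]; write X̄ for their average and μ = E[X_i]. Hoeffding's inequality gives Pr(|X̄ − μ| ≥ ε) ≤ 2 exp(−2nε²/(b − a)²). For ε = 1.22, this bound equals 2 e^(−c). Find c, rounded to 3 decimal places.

c = 2nε²/(b − a)² = 2·2515·1.22² / 18.7² = 21.4094.

21.409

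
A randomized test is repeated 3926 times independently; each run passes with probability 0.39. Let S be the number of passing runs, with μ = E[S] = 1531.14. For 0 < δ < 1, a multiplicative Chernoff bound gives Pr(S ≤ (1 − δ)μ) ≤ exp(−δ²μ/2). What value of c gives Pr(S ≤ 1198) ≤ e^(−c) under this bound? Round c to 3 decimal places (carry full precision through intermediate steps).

36.242

Write 1198 = (1 − δ)μ, so δ = 1 − 1198/1531.14 = 0.2175764…
Then the exponent is δ²μ/2 = (μ − 1198)²/(2μ) = 36.241709.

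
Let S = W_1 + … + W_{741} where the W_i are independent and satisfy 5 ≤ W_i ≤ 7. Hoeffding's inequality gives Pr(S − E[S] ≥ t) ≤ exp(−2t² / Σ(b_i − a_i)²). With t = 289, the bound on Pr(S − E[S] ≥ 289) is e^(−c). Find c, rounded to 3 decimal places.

Σ(b_i − a_i)² = 741·(2)² = 2964.
c = 2t²/2964 = 2·289²/2964 = 56.3570.

56.357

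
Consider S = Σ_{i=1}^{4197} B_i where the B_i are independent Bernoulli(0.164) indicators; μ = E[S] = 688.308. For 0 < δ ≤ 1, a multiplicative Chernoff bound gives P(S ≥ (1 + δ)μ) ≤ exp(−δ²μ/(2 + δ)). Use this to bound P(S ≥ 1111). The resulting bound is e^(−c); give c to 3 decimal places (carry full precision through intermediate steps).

99.298

Write 1111 = (1 + δ)μ, so δ = 1111/688.308 − 1 = 0.614103…
Then the exponent is δ²μ/(2 + δ) = (1111 − μ)² / (μ·(2 + δ)) = 99.298467.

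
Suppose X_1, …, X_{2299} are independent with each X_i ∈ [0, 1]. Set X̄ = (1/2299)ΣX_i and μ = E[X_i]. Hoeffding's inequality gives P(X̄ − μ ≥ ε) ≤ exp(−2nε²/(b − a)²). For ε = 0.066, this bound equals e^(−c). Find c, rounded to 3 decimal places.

20.029

c = 2nε²/(b − a)² = 2·2299·0.066² / 1² = 20.0289.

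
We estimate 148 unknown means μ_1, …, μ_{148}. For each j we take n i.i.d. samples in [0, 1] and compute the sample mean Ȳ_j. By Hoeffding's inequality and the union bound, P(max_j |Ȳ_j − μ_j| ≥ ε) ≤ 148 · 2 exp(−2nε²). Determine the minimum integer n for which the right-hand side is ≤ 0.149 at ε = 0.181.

116

Need 2·148·exp(−2nε²) ≤ 0.149, i.e. exp(−2nε²) ≤ 0.149/296.
So 2nε² ≥ ln(296/0.149) = 7.594168.
Hence n ≥ 7.594168/(2·0.181²) = 115.903.
The smallest integer n is 116.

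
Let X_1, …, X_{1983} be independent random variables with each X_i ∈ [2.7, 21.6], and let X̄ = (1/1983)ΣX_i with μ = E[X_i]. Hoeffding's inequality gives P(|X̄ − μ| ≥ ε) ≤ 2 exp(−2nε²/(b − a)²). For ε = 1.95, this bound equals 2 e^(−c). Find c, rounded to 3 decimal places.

42.218

c = 2nε²/(b − a)² = 2·1983·1.95² / 18.9² = 42.2181.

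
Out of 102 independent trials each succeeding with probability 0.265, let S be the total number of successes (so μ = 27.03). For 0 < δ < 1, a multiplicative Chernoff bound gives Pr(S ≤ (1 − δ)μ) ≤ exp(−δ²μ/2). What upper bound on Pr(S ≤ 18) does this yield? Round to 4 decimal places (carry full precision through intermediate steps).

0.2213

Write 18 = (1 − δ)μ, so δ = 1 − 18/27.03 = 0.3340733…
Then the exponent is δ²μ/2 = (μ − 18)²/(2μ) = 1.508341.
Bound = exp(−1.508341) = 0.22128.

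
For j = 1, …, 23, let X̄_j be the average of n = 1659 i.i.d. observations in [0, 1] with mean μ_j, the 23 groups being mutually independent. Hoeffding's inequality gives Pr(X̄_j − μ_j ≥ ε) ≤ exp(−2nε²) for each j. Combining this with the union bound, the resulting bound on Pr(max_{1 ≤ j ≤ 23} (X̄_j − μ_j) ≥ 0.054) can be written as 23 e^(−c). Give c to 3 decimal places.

9.675

Union bound over the 23 events: Pr(max_{1 ≤ j ≤ 23} (X̄_j − μ_j) ≥ 0.054) ≤ 23·exp(−2nε²) = 23 exp(−2·1659·0.054²).
So c = 2·1659·0.054² = 9.6753.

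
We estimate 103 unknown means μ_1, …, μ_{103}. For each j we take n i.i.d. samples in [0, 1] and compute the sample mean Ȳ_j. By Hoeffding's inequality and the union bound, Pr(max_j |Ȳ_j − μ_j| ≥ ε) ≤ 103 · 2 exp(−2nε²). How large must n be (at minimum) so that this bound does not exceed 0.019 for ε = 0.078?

Need 2·103·exp(−2nε²) ≤ 0.019, i.e. exp(−2nε²) ≤ 0.019/206.
So 2nε² ≥ ln(206/0.019) = 9.291192.
Hence n ≥ 9.291192/(2·0.078²) = 763.576.
The smallest integer n is 764.

764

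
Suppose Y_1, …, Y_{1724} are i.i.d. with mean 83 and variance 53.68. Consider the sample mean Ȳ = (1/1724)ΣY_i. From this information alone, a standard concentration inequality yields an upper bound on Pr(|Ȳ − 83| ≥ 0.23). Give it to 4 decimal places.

With mean and variance of each term known, Chebyshev's inequality bounds the deviation of the sum (or sample mean).
Var(Ȳ) = Var(Y_i)/n = 53.68/1724 = 0.031137.
Chebyshev: Pr(|Ȳ − 83| ≥ 0.23) ≤ Var(Ȳ)/(0.23)² = 53.68/(1724·0.23²) = 0.5886.

0.5886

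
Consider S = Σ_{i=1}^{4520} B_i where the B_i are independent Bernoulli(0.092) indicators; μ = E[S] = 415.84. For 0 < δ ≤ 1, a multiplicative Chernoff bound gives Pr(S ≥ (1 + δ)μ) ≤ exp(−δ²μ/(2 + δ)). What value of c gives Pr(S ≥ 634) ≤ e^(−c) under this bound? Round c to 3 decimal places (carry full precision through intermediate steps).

Write 634 = (1 + δ)μ, so δ = 634/415.84 − 1 = 0.5246249…
Then the exponent is δ²μ/(2 + δ) = (634 − μ)² / (μ·(2 + δ)) = 45.334323.

45.334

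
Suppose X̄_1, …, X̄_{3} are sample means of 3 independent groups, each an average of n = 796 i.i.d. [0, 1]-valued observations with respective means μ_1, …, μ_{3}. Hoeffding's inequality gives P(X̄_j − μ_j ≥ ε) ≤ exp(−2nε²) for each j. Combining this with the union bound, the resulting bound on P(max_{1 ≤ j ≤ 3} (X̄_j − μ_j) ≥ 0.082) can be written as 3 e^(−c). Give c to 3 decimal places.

10.705

Union bound over the 3 events: P(max_{1 ≤ j ≤ 3} (X̄_j − μ_j) ≥ 0.082) ≤ 3·exp(−2nε²) = 3 exp(−2·796·0.082²).
So c = 2·796·0.082² = 10.7046.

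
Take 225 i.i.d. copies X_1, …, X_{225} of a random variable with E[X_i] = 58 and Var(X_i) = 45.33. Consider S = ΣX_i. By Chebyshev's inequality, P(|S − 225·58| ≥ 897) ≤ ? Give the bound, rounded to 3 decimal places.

0.013

Var(S) = n·Var(X_i) = 225·45.33 = 10199.25.
Chebyshev: P(|S − 225·58| ≥ 897) ≤ Var(S)/897² = 10199.25/804609 = 0.0127.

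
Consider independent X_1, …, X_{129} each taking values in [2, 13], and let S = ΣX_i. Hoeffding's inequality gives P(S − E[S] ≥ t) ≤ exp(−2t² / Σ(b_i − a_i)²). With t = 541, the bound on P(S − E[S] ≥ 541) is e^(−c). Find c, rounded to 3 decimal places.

37.502

Σ(b_i − a_i)² = 129·(11)² = 15609.
c = 2t²/15609 = 2·541²/15609 = 37.5016.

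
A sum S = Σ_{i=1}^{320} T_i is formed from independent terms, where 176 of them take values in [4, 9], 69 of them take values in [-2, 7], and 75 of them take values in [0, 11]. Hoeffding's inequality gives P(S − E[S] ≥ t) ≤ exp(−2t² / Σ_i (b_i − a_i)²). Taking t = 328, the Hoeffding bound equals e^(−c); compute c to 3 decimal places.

11.287

Σ(b_i − a_i)² = 176·5² + 69·9² + 75·11² = 19064.
c = 2t² / 19064 = 2·328² / 19064 = 11.2866.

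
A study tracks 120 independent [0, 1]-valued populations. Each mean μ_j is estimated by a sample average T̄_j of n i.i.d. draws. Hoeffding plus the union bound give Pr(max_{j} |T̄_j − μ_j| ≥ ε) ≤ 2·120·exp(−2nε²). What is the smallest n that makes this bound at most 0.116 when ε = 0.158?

Need 2·120·exp(−2nε²) ≤ 0.116, i.e. exp(−2nε²) ≤ 0.116/240.
So 2nε² ≥ ln(240/0.116) = 7.634804.
Hence n ≥ 7.634804/(2·0.158²) = 152.916.
The smallest integer n is 153.

153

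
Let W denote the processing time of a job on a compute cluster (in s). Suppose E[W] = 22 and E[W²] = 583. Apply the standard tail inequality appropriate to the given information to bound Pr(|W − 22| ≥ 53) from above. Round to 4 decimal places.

0.0352

The first two moments determine the variance, so Chebyshev's inequality is the sharpest standard bound available.
Var(W) = E[W²] − (E[W])² = 583 − 484 = 99.
Chebyshev's inequality: Pr(|W − μ| ≥ t) ≤ Var(W)/t² = 99/2809 = 0.0352.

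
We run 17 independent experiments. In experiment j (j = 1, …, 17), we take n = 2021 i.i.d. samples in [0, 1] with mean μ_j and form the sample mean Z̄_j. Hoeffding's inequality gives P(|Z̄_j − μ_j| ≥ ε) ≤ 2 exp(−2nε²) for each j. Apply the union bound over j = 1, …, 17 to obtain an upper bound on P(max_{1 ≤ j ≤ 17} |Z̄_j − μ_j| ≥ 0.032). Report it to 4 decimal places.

Per-experiment Hoeffding bound: 2·exp(−2·2021·0.032²) = 2·exp(−4.13901) = 0.031877.
Union bound over 17 events: 17·0.031877 = 0.54191.

0.5419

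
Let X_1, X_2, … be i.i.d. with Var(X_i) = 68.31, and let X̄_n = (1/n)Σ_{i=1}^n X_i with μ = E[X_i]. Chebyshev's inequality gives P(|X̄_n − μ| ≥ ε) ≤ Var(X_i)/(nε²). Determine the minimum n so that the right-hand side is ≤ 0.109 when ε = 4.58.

30

Require 68.31/(n·4.58²) ≤ 0.109, i.e. n ≥ 68.31/(0.109·4.58²) = 29.876.
The smallest integer n is 30.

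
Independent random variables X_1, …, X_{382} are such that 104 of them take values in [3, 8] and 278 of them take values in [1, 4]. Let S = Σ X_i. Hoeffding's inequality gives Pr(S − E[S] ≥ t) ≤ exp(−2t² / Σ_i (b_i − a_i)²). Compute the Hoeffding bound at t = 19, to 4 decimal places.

0.8680

Σ(b_i − a_i)² = 104·5² + 278·3² = 5102.
Exponent = 2·19² / 5102 = 0.14151.
Bound = exp(−0.14151) = 0.86804.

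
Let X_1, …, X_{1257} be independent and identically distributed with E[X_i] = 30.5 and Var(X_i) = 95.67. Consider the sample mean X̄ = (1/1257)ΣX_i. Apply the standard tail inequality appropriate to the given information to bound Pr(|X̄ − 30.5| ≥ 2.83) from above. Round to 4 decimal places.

0.0095

With mean and variance of each term known, Chebyshev's inequality bounds the deviation of the sum (or sample mean).
Var(X̄) = Var(X_i)/n = 95.67/1257 = 0.07611.
Chebyshev: Pr(|X̄ − 30.5| ≥ 2.83) ≤ Var(X̄)/(2.83)² = 95.67/(1257·2.83²) = 0.0095.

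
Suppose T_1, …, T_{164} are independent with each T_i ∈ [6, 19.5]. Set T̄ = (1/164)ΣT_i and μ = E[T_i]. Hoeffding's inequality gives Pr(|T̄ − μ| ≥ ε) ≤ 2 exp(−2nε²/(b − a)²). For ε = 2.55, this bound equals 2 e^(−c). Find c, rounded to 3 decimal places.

c = 2nε²/(b − a)² = 2·164·2.55² / 13.5² = 11.7027.

11.703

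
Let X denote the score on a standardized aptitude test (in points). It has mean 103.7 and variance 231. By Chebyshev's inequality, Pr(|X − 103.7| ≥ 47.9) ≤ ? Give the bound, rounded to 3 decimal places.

0.101

Chebyshev: Pr(|X − μ| ≥ t) ≤ Var(X)/t².
Bound = 231 / 2294.41 = 0.1007.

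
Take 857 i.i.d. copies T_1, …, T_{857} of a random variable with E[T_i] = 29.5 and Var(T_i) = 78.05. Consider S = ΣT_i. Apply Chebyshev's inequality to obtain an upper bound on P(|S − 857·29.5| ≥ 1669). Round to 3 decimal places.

0.024

Var(S) = n·Var(T_i) = 857·78.05 = 66888.85.
Chebyshev: P(|S − 857·29.5| ≥ 1669) ≤ Var(S)/1669² = 66888.85/2785561 = 0.0240.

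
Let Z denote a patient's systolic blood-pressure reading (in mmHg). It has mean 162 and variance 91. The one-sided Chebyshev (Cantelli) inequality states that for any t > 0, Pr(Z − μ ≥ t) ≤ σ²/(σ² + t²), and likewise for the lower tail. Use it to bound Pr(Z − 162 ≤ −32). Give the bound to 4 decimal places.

0.0816

Here σ² = 91 and t = 32, so σ² + t² = 1115.
Cantelli's bound: 91/1115 = 0.0816.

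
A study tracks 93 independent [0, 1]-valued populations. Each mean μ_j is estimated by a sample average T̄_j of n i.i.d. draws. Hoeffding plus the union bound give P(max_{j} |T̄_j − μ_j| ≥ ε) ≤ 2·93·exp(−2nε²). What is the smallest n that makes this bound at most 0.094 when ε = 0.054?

Need 2·93·exp(−2nε²) ≤ 0.094, i.e. exp(−2nε²) ≤ 0.094/186.
So 2nε² ≥ ln(186/0.094) = 7.590207.
Hence n ≥ 7.590207/(2·0.054²) = 1301.476.
The smallest integer n is 1302.

1302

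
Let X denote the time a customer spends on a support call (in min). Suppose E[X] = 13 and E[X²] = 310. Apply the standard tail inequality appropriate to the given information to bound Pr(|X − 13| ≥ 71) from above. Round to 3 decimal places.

The first two moments determine the variance, so Chebyshev's inequality is the sharpest standard bound available.
Var(X) = E[X²] − (E[X])² = 310 − 169 = 141.
Chebyshev's inequality: Pr(|X − μ| ≥ t) ≤ Var(X)/t² = 141/5041 = 0.0280.

0.028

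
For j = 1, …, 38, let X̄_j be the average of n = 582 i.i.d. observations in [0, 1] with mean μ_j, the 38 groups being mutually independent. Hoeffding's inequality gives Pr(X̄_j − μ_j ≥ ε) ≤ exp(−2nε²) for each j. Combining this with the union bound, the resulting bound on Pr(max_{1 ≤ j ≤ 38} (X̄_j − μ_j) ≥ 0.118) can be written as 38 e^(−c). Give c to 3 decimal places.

Union bound over the 38 events: Pr(max_{1 ≤ j ≤ 38} (X̄_j − μ_j) ≥ 0.118) ≤ 38·exp(−2nε²) = 38 exp(−2·582·0.118²).
So c = 2·582·0.118² = 16.2075.

16.208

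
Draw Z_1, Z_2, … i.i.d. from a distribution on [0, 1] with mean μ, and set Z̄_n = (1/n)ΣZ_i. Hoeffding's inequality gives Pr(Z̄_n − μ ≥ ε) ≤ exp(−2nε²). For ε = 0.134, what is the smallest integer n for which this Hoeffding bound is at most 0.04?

90

Require exp(−2nε²) ≤ 0.04, i.e. 2nε² ≥ ln(1/0.04) = 3.218876.
So n ≥ 3.218876 / (2·0.134²) = 89.632.
The smallest integer n is 90.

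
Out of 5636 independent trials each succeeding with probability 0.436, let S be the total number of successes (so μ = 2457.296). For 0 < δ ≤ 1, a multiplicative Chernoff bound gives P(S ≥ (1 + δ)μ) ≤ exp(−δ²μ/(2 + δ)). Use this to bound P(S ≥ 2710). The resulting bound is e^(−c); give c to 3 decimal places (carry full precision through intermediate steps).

Write 2710 = (1 + δ)μ, so δ = 2710/2457.296 − 1 = 0.1028382…
Then the exponent is δ²μ/(2 + δ) = (2710 − μ)² / (μ·(2 + δ)) = 12.358361.

12.358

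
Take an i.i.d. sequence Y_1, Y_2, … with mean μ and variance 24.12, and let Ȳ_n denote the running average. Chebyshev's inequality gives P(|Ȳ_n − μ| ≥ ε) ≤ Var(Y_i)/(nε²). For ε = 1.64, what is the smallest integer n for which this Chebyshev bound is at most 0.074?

122

Require 24.12/(n·1.64²) ≤ 0.074, i.e. n ≥ 24.12/(0.074·1.64²) = 121.188.
The smallest integer n is 122.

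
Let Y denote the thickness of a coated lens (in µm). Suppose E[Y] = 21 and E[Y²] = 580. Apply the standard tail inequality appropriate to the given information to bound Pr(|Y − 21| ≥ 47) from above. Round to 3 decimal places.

0.063

The first two moments determine the variance, so Chebyshev's inequality is the sharpest standard bound available.
Var(Y) = E[Y²] − (E[Y])² = 580 − 441 = 139.
Chebyshev's inequality: Pr(|Y − μ| ≥ t) ≤ Var(Y)/t² = 139/2209 = 0.0629.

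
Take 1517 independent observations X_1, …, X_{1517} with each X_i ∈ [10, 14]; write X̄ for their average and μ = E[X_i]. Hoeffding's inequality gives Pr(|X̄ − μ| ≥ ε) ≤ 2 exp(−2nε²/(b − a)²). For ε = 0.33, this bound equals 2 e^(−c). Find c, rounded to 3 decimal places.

20.650

c = 2nε²/(b − a)² = 2·1517·0.33² / 4² = 20.6502.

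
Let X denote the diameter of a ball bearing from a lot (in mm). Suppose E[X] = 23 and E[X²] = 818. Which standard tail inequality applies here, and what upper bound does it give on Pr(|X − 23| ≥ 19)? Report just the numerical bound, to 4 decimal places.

0.8006

The first two moments determine the variance, so Chebyshev's inequality is the sharpest standard bound available.
Var(X) = E[X²] − (E[X])² = 818 − 529 = 289.
Chebyshev's inequality: Pr(|X − μ| ≥ t) ≤ Var(X)/t² = 289/361 = 0.8006.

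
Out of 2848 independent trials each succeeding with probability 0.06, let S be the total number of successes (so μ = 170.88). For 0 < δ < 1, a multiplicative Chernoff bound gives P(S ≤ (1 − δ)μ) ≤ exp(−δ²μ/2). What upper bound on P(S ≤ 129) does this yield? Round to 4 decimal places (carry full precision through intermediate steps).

0.0059

Write 129 = (1 − δ)μ, so δ = 1 − 129/170.88 = 0.2450843…
Then the exponent is δ²μ/2 = (μ − 129)²/(2μ) = 5.132065.
Bound = exp(−5.132065) = 0.00590.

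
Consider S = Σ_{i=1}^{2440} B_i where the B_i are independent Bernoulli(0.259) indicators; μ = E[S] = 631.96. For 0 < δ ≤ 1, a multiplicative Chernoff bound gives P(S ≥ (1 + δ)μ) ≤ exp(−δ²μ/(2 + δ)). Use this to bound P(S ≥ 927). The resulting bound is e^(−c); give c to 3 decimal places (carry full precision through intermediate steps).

Write 927 = (1 + δ)μ, so δ = 927/631.96 − 1 = 0.466865…
Then the exponent is δ²μ/(2 + δ) = (927 − μ)² / (μ·(2 + δ)) = 55.837611.

55.838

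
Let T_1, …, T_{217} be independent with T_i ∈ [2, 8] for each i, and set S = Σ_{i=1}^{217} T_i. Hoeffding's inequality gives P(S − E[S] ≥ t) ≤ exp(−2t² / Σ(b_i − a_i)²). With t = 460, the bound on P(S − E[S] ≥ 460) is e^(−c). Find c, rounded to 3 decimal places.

54.173

Σ(b_i − a_i)² = 217·(6)² = 7812.
c = 2t²/7812 = 2·460²/7812 = 54.1731.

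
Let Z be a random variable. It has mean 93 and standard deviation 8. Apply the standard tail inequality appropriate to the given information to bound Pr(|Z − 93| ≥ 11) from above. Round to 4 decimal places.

0.5289

Mean and variance are known, so Chebyshev's inequality applies.
Chebyshev: Pr(|Z − μ| ≥ t) ≤ Var(Z)/t².
Var(Z) = σ² = 8² = 64.
Bound = 64 / 121 = 0.5289.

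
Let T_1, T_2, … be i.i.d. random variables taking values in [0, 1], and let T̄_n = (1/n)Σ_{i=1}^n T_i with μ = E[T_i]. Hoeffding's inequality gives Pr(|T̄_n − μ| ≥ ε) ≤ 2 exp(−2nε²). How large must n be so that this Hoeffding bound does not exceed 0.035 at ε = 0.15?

Require 2·exp(−2nε²) ≤ 0.035, i.e. 2nε² ≥ ln(2/0.035) = 4.045554.
So n ≥ 4.045554 / (2·0.15²) = 89.901.
The smallest integer n is 90.

90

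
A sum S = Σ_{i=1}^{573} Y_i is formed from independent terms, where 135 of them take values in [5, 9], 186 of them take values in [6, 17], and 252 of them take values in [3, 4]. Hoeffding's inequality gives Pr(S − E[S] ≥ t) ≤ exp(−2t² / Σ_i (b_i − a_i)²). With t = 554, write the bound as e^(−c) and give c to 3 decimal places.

Σ(b_i − a_i)² = 135·4² + 186·11² + 252·1² = 24918.
c = 2t² / 24918 = 2·554² / 24918 = 24.6341.

24.634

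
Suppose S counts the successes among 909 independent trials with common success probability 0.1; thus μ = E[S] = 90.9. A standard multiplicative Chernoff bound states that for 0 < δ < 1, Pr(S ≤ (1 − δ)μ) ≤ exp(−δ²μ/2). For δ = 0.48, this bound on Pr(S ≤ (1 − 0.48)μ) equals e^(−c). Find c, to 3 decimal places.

c = δ²μ/2 = 0.48²·90.9/2 = 10.4717.

10.472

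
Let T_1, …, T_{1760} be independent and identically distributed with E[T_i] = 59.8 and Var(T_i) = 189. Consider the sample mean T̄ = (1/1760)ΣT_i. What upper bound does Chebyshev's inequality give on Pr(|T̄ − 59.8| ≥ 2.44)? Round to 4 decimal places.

0.0180

Var(T̄) = Var(T_i)/n = 189/1760 = 0.10739.
Chebyshev: Pr(|T̄ − 59.8| ≥ 2.44) ≤ Var(T̄)/(2.44)² = 189/(1760·2.44²) = 0.0180.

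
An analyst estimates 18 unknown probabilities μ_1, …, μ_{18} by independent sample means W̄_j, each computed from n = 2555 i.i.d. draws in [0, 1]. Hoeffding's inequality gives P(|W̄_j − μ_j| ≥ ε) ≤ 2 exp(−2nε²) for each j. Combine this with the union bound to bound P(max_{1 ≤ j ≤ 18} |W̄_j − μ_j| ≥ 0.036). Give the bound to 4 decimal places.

Per-experiment Hoeffding bound: 2·exp(−2·2555·0.036²) = 2·exp(−6.62256) = 0.00266.
Union bound over 18 events: 18·0.00266 = 0.04788.

0.0479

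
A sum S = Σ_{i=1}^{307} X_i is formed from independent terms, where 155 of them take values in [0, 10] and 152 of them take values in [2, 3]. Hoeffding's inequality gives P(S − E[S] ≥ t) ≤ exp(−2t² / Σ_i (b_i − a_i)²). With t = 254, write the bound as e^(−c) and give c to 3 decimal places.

8.244

Σ(b_i − a_i)² = 155·10² + 152·1² = 15652.
c = 2t² / 15652 = 2·254² / 15652 = 8.2438.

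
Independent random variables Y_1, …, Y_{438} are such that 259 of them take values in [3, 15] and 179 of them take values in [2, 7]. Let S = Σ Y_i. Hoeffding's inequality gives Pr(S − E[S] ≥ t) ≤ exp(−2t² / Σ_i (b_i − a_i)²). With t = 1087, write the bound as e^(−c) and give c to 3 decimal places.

56.574

Σ(b_i − a_i)² = 259·12² + 179·5² = 41771.
c = 2t² / 41771 = 2·1087² / 41771 = 56.5737.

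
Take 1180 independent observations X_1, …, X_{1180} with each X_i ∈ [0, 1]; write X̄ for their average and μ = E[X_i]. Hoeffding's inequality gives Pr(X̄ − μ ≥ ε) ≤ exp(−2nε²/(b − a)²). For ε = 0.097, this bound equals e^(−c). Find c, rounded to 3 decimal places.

22.205

c = 2nε²/(b − a)² = 2·1180·0.097² / 1² = 22.2052.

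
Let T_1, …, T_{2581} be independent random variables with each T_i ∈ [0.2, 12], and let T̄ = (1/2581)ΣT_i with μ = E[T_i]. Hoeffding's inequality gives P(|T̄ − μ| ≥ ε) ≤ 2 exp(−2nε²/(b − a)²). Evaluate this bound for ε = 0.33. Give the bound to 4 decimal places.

0.0353

Exponent: 2nε²/(b − a)² = 2·2581·0.33² / 11.8² = 4.03721.
Bound = 2·exp(−4.03721) = 0.03529.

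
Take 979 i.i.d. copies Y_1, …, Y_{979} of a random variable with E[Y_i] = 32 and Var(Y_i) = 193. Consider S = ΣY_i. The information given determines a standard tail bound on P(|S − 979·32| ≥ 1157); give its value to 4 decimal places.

0.1411

With mean and variance of each term known, Chebyshev's inequality bounds the deviation of the sum (or sample mean).
Var(S) = n·Var(Y_i) = 979·193 = 188947.
Chebyshev: P(|S − 979·32| ≥ 1157) ≤ Var(S)/1157² = 188947/1338649 = 0.1411.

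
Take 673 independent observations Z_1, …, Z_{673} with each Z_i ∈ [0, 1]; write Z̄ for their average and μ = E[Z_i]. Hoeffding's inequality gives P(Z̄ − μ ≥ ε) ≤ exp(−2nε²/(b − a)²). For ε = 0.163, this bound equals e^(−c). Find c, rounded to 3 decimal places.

35.762

c = 2nε²/(b − a)² = 2·673·0.163² / 1² = 35.7619.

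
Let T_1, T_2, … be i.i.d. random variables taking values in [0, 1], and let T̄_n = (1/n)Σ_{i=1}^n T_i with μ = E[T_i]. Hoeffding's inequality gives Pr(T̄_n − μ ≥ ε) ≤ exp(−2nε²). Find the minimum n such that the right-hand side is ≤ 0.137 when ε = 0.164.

Require exp(−2nε²) ≤ 0.137, i.e. 2nε² ≥ ln(1/0.137) = 1.987774.
So n ≥ 1.987774 / (2·0.164²) = 36.953.
The smallest integer n is 37.

37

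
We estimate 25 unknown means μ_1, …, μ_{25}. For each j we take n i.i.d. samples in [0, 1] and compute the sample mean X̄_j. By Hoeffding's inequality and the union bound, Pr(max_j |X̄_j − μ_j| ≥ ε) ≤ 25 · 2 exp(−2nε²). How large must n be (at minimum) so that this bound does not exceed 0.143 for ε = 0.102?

Need 2·25·exp(−2nε²) ≤ 0.143, i.e. exp(−2nε²) ≤ 0.143/50.
So 2nε² ≥ ln(50/0.143) = 5.856934.
Hence n ≥ 5.856934/(2·0.102²) = 281.475.
The smallest integer n is 282.

282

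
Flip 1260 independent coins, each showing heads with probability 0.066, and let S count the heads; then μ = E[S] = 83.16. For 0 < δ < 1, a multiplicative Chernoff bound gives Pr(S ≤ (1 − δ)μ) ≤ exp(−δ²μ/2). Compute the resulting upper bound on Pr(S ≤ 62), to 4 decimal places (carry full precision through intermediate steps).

Write 62 = (1 − δ)μ, so δ = 1 − 62/83.16 = 0.2544493…
Then the exponent is δ²μ/2 = (μ − 62)²/(2μ) = 2.692073.
Bound = exp(−2.692073) = 0.06774.

0.0677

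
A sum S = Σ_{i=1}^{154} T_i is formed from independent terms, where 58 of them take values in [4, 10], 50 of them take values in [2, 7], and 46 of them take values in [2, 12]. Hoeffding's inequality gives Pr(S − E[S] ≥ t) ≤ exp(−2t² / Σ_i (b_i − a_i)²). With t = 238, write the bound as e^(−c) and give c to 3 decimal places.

Σ(b_i − a_i)² = 58·6² + 50·5² + 46·10² = 7938.
c = 2t² / 7938 = 2·238² / 7938 = 14.2716.

14.272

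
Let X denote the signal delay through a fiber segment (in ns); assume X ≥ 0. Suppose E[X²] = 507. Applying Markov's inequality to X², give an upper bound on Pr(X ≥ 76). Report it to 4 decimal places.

0.0878

Since X ≥ 0, the event {X ≥ 76} is the same as {X² ≥ 5776}.
Markov's inequality applied to X² gives Pr(X² ≥ 5776) ≤ E[X²]/5776 = 507/5776 = 0.0878.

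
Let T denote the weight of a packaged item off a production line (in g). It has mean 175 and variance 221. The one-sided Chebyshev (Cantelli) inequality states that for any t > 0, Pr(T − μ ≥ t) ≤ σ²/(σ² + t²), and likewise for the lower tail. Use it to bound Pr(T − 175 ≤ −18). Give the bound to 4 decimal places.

0.4055

Here σ² = 221 and t = 18, so σ² + t² = 545.
Cantelli's bound: 221/545 = 0.4055.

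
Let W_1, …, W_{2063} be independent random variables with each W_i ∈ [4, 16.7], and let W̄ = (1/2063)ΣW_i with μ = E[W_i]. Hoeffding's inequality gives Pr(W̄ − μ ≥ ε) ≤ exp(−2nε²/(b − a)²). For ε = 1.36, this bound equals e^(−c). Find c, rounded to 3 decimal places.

47.315

c = 2nε²/(b − a)² = 2·2063·1.36² / 12.7² = 47.3151.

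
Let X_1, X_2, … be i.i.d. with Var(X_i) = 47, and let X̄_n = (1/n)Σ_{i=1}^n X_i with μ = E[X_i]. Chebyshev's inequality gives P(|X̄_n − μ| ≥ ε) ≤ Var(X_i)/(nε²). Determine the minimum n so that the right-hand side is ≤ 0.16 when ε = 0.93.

Require 47/(n·0.93²) ≤ 0.16, i.e. n ≥ 47/(0.16·0.93²) = 339.635.
The smallest integer n is 340.

340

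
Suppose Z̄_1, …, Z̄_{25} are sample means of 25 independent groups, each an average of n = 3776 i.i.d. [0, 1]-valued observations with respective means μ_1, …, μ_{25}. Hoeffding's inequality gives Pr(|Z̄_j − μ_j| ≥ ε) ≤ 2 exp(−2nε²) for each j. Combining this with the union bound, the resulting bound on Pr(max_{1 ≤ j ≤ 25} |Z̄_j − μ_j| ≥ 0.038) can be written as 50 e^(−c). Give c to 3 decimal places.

Union bound over the 25 events: Pr(max_{1 ≤ j ≤ 25} |Z̄_j − μ_j| ≥ 0.038) ≤ 25·2·exp(−2nε²) = 50 exp(−2·3776·0.038²).
So c = 2·3776·0.038² = 10.9051.

10.905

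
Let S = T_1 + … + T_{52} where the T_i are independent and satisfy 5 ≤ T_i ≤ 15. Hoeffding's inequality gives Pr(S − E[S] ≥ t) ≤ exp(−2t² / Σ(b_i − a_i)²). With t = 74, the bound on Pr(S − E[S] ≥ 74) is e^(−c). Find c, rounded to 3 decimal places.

Σ(b_i − a_i)² = 52·(10)² = 5200.
c = 2t²/5200 = 2·74²/5200 = 2.1062.

2.106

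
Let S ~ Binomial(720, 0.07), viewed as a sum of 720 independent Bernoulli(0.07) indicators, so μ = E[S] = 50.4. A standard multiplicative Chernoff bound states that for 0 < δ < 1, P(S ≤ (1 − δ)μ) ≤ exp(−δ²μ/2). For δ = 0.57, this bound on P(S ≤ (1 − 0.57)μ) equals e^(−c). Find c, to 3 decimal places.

c = δ²μ/2 = 0.57²·50.4/2 = 8.1875.

8.187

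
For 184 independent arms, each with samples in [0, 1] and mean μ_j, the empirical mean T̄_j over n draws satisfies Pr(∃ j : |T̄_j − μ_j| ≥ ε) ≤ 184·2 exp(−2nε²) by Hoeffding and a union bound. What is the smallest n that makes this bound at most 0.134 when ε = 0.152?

172

Need 2·184·exp(−2nε²) ≤ 0.134, i.e. exp(−2nε²) ≤ 0.134/368.
So 2nε² ≥ ln(368/0.134) = 7.917998.
Hence n ≥ 7.917998/(2·0.152²) = 171.356.
The smallest integer n is 172.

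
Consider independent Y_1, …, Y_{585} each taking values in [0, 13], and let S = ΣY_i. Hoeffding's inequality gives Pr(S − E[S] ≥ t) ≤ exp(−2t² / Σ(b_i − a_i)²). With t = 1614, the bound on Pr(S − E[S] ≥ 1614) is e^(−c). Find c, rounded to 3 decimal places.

52.698

Σ(b_i − a_i)² = 585·(13)² = 98865.
c = 2t²/98865 = 2·1614²/98865 = 52.6980.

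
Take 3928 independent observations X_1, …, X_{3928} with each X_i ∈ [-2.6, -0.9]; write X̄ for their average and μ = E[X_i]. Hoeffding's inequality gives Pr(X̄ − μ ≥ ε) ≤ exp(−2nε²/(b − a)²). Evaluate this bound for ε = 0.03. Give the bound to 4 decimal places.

0.0866

Exponent: 2nε²/(b − a)² = 2·3928·0.03² / 1.7² = 2.44651.
Bound = exp(−2.44651) = 0.08660.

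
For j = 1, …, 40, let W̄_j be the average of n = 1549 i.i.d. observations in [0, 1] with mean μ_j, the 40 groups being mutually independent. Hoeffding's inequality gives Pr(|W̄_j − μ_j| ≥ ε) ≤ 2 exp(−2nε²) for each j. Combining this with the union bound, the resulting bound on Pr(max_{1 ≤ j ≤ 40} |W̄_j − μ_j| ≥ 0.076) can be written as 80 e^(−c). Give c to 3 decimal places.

17.894

Union bound over the 40 events: Pr(max_{1 ≤ j ≤ 40} |W̄_j − μ_j| ≥ 0.076) ≤ 40·2·exp(−2nε²) = 80 exp(−2·1549·0.076²).
So c = 2·1549·0.076² = 17.8940.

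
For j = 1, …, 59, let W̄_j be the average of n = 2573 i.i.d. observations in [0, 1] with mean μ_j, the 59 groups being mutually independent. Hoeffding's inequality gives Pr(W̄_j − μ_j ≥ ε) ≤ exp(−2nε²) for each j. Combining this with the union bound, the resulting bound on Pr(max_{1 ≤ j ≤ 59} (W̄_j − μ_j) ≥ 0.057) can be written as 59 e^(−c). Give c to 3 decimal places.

16.719

Union bound over the 59 events: Pr(max_{1 ≤ j ≤ 59} (W̄_j − μ_j) ≥ 0.057) ≤ 59·exp(−2nε²) = 59 exp(−2·2573·0.057²).
So c = 2·2573·0.057² = 16.7194.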